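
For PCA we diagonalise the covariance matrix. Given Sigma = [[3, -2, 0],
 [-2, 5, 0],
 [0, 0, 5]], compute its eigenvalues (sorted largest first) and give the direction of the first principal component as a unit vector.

Step 1 — characteristic polynomial p(λ) = det(λI - Sigma) = λ³ - tr·λ² + c_1·λ - det, where tr = trace, c_1 = sum of the principal 2×2 minors, det = det(Sigma):
  tr = 3 + 5 + 5 = 13,
  c_1 = (3·5 - (-2)²) + (3·5 - (0)²) + (5·5 - (0)²) = 11 + 15 + 25 = 51,
  det = 3·(5·5 - (0)²) - (-2)·((-2)·5 - (0)·(0)) + (0)·((-2)·(0) - 5·(0)) = 3·(25) - (-2)·(-10) + (0)·(0) = 55.
  So p(λ) = λ³ - 13λ² + 51λ - 55.
Step 2 — look for an integer root (rational root theorem: any rational root is an integer divisor of 55). Testing λ = 5:
  p(5) = 125 - 325 + 255 - 55 = 0  ✓
  Dividing out (λ - 5): p(λ) = (λ - 5)(λ² - 8λ + 11).
Step 3 — remaining eigenvalues from the quadratic λ² - 8λ + 11 = 0:
  Δ = 8² - 4·11 = 64 - 44 = 20,  λ = (8 ± √20)/2 = (8 ± 4.4721)/2 ≈ 6.2361 or 1.7639.
  Sorted: λ_1 = 6.2361,  λ_2 = 5,  λ_3 = 1.7639  (check: sum = 13 = tr ✓).

Step 4 — unit eigenvector for λ_1 ≈ 6.2361: v spans the null space of (Sigma - λ_1 I), whose rows are
  r_1 = (-3.2361, -2, 0),  r_2 = (-2, -1.2361, 0),  r_3 = (0, 0, -1.2361).
  v is orthogonal to every row, so take v ∝ r_1 × r_3 = ((-2)·(-1.2361) - (0)·(0), (0)·(0) - (-3.2361)·(-1.2361), (-3.2361)·(0) - (-2)·(0)) ≈ (2.4721, -4, 0).
  Let u = (2.4721, -4, 0).
  ||u|| = √((2.4721)² + (-4)² + (0)²) = √(22.1115) ≈ 4.7023,  v_1 = u/||u|| ≈ (0.5257, -0.8507, 0) (||v_1|| = 1).

λ_1 = 6.2361,  λ_2 = 5,  λ_3 = 1.7639;  v_1 ≈ (0.5257, -0.8507, 0)


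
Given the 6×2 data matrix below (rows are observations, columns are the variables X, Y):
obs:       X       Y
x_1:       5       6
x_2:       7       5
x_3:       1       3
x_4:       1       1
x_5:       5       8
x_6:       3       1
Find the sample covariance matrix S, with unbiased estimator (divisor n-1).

Step 1 — column means:
  mean(X) = (5 + 7 + 1 + 1 + 5 + 3) / 6 = 22/6 = 3.6667
  mean(Y) = (6 + 5 + 3 + 1 + 8 + 1) / 6 = 24/6 = 4

Step 2 — sample covariance S[i,j] = (1/(n-1)) · Σ_k (x_{k,i} - mean_i) · (x_{k,j} - mean_j), with n-1 = 5.
  S[X,X] = ((1.3333)·(1.3333) + (3.3333)·(3.3333) + (-2.6667)·(-2.6667) + (-2.6667)·(-2.6667) + (1.3333)·(1.3333) + (-0.6667)·(-0.6667)) / 5 = 29.3333/5 = 5.8667
  S[X,Y] = ((1.3333)·(2) + (3.3333)·(1) + (-2.6667)·(-1) + (-2.6667)·(-3) + (1.3333)·(4) + (-0.6667)·(-3)) / 5 = 24/5 = 4.8
  S[Y,Y] = ((2)·(2) + (1)·(1) + (-1)·(-1) + (-3)·(-3) + (4)·(4) + (-3)·(-3)) / 5 = 40/5 = 8

S is symmetric (S[j,i] = S[i,j]). Assembling:

S = [[5.8667, 4.8],
 [4.8, 8]]


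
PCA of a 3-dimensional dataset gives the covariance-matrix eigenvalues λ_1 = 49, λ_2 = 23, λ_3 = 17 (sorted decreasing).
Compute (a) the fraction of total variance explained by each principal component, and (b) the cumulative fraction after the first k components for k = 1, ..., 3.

Step 1 — total variance = trace(Sigma) = Σ λ_i = 49 + 23 + 17 = 89.

Step 2 — fraction explained by component i = λ_i / Σ λ:
  PC1: 49/89 = 0.5506
  PC2: 23/89 = 0.2584
  PC3: 17/89 = 0.191

Step 3 — cumulative fraction after k components = (λ_1 + ... + λ_k) / Σ λ:
  k = 1: 49/89 = 0.5506
  k = 2: (49 + 23)/89 = 72/89 = 0.809
  k = 3: (49 + 23 + 17)/89 = 89/89 = 1

Summary (fraction, with percent):

explained: PC1 0.5506 (55.06%), PC2 0.2584 (25.84%), PC3 0.191 (19.1%);  cumulative: 0.5506, 0.809, 1


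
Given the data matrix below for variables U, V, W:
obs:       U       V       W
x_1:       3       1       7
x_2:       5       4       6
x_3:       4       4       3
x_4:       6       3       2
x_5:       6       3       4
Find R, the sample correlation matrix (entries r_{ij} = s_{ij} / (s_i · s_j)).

Step 1 — column means:
  mean(U) = (3 + 5 + 4 + 6 + 6) / 5 = 24/5 = 4.8
  mean(V) = (1 + 4 + 4 + 3 + 3) / 5 = 15/5 = 3
  mean(W) = (7 + 6 + 3 + 2 + 4) / 5 = 22/5 = 4.4

Step 2 — sample variances and covariances s[i,j] = (1/(n-1)) · Σ_k (x_{k,i} - mean_i) · (x_{k,j} - mean_j), with n-1 = 4:
  s[U,U] = ((-1.8)·(-1.8) + (0.2)·(0.2) + (-0.8)·(-0.8) + (1.2)·(1.2) + (1.2)·(1.2)) / 4 = 6.8/4 = 1.7
  s[U,V] = ((-1.8)·(-2) + (0.2)·(1) + (-0.8)·(1) + (1.2)·(0) + (1.2)·(0)) / 4 = 3/4 = 0.75
  s[U,W] = ((-1.8)·(2.6) + (0.2)·(1.6) + (-0.8)·(-1.4) + (1.2)·(-2.4) + (1.2)·(-0.4)) / 4 = -6.6/4 = -1.65
  s[V,V] = ((-2)·(-2) + (1)·(1) + (1)·(1) + (0)·(0) + (0)·(0)) / 4 = 6/4 = 1.5
  s[V,W] = ((-2)·(2.6) + (1)·(1.6) + (1)·(-1.4) + (0)·(-2.4) + (0)·(-0.4)) / 4 = -5/4 = -1.25
  s[W,W] = ((2.6)·(2.6) + (1.6)·(1.6) + (-1.4)·(-1.4) + (-2.4)·(-2.4) + (-0.4)·(-0.4)) / 4 = 17.2/4 = 4.3
  Sample standard deviations s_i = √(s[i,i]):
  s(U) = √(1.7) = 1.3038
  s(V) = √(1.5) = 1.2247
  s(W) = √(4.3) = 2.0736

Step 3 — r_{ij} = s_{ij} / (s_i · s_j):
  r[U,U] = 1 (diagonal).
  r[U,V] = 0.75 / (1.3038 · 1.2247) = 0.75 / 1.5969 = 0.4697
  r[U,W] = -1.65 / (1.3038 · 2.0736) = -1.65 / 2.7037 = -0.6103
  r[V,V] = 1 (diagonal).
  r[V,W] = -1.25 / (1.2247 · 2.0736) = -1.25 / 2.5397 = -0.4922
  r[W,W] = 1 (diagonal).

R is symmetric with unit diagonal. Assembling:

R = [[1, 0.4697, -0.6103],
 [0.4697, 1, -0.4922],
 [-0.6103, -0.4922, 1]]


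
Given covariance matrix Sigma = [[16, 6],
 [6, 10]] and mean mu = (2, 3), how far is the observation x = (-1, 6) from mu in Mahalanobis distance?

Step 1 — centre the observation: (x - mu) = (-3, 3).

Step 2 — invert Sigma. det(Sigma) = 16·10 - (6)² = 124.
  Sigma^{-1} = (1/det) · [[d, -b], [-b, a]] = [[0.0806, -0.0484],
 [-0.0484, 0.129]].

Step 3 — form the quadratic (x - mu)^T · Sigma^{-1} · (x - mu):
  Sigma^{-1} · (x - mu) = (-0.3871, 0.5323).
  (x - mu)^T · [Sigma^{-1} · (x - mu)] = (-3)·(-0.3871) + (3)·(0.5323) = 2.7581.

Step 4 — take square root: d = √(2.7581) ≈ 1.6607.

d(x, mu) = √(2.7581) ≈ 1.6607


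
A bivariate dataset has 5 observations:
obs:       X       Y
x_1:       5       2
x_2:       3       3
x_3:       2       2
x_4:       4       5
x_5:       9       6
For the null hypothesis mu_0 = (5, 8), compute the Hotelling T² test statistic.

Step 1 — sample mean vector:
  mean(X) = (5 + 3 + 2 + 4 + 9) / 5 = 23/5 = 4.6
  mean(Y) = (2 + 3 + 2 + 5 + 6) / 5 = 18/5 = 3.6
  x̄ = (4.6, 3.6),  deviation x̄ - mu_0 = (4.6, 3.6) - (5, 8) = (-0.4, -4.4).

Step 2 — sample covariance matrix, S[i,j] = (1/(n-1)) · Σ_k (x_{k,i} - mean_i) · (x_{k,j} - mean_j), divisor n-1 = 4:
  S[X,X] = ((0.4)·(0.4) + (-1.6)·(-1.6) + (-2.6)·(-2.6) + (-0.6)·(-0.6) + (4.4)·(4.4)) / 4 = 29.2/4 = 7.3
  S[X,Y] = ((0.4)·(-1.6) + (-1.6)·(-0.6) + (-2.6)·(-1.6) + (-0.6)·(1.4) + (4.4)·(2.4)) / 4 = 14.2/4 = 3.55
  S[Y,Y] = ((-1.6)·(-1.6) + (-0.6)·(-0.6) + (-1.6)·(-1.6) + (1.4)·(1.4) + (2.4)·(2.4)) / 4 = 13.2/4 = 3.3
  S = [[7.3, 3.55],
 [3.55, 3.3]].

Step 3 — invert S. det(S) = 7.3·3.3 - (3.55)² = 11.4875.
  S^{-1} = (1/det) · [[d, -b], [-b, a]] = [[0.2873, -0.309],
 [-0.309, 0.6355]].

Step 4 — quadratic form (x̄ - mu_0)^T · S^{-1} · (x̄ - mu_0):
  S^{-1} · (x̄ - mu_0) = (1.2448, -2.6725),
  (x̄ - mu_0)^T · [...] = (-0.4)·(1.2448) + (-4.4)·(-2.6725) = 11.2609.

Step 5 — scale by n: T² = 5 · 11.2609 = 56.3047.

T² ≈ 56.3047


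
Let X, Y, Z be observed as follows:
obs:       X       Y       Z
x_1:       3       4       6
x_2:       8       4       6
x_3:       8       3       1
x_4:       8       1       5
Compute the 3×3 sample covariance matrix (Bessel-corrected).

Step 1 — column means:
  mean(X) = (3 + 8 + 8 + 8) / 4 = 27/4 = 6.75
  mean(Y) = (4 + 4 + 3 + 1) / 4 = 12/4 = 3
  mean(Z) = (6 + 6 + 1 + 5) / 4 = 18/4 = 4.5

Step 2 — sample covariance S[i,j] = (1/(n-1)) · Σ_k (x_{k,i} - mean_i) · (x_{k,j} - mean_j), with n-1 = 3.
  S[X,X] = ((-3.75)·(-3.75) + (1.25)·(1.25) + (1.25)·(1.25) + (1.25)·(1.25)) / 3 = 18.75/3 = 6.25
  S[X,Y] = ((-3.75)·(1) + (1.25)·(1) + (1.25)·(0) + (1.25)·(-2)) / 3 = -5/3 = -1.6667
  S[X,Z] = ((-3.75)·(1.5) + (1.25)·(1.5) + (1.25)·(-3.5) + (1.25)·(0.5)) / 3 = -7.5/3 = -2.5
  S[Y,Y] = ((1)·(1) + (1)·(1) + (0)·(0) + (-2)·(-2)) / 3 = 6/3 = 2
  S[Y,Z] = ((1)·(1.5) + (1)·(1.5) + (0)·(-3.5) + (-2)·(0.5)) / 3 = 2/3 = 0.6667
  S[Z,Z] = ((1.5)·(1.5) + (1.5)·(1.5) + (-3.5)·(-3.5) + (0.5)·(0.5)) / 3 = 17/3 = 5.6667

S is symmetric (S[j,i] = S[i,j]). Assembling:

S = [[6.25, -1.6667, -2.5],
 [-1.6667, 2, 0.6667],
 [-2.5, 0.6667, 5.6667]]


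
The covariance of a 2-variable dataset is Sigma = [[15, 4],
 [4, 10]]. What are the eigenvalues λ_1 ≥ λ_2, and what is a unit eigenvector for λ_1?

Step 1 — characteristic polynomial of 2×2 Sigma:
  det(Sigma - λI) = λ² - trace · λ + det = 0.
  trace = 15 + 10 = 25, det = 15·10 - (4)² = 134.
Step 2 — discriminant:
  Δ = trace² - 4·det = 625 - 536 = 89.
Step 3 — eigenvalues:
  λ = (trace ± √Δ)/2 = (25 ± 9.434)/2,
  λ_1 = 17.217,  λ_2 = 7.783.

Step 4 — unit eigenvector for λ_1: solve (Sigma - λ_1 I)v = 0. First row:
  (15 - 17.217)·v_x + (4)·v_y = 0, i.e. (-2.217)·v_x + (4)·v_y = 0,
  so v ∝ (b, λ_1 - a) = (4, 2.217) = u.
  ||u|| = √((4)² + (2.217)²) = √(20.915) ≈ 4.5733,
  v_1 = u/||u|| ≈ (0.8746, 0.4848) (||v_1|| = 1).

λ_1 = 17.217,  λ_2 = 7.783;  v_1 ≈ (0.8746, 0.4848)


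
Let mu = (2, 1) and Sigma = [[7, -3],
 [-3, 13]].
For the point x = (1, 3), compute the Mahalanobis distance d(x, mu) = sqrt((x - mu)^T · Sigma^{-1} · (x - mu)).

Step 1 — centre the observation: (x - mu) = (-1, 2).

Step 2 — invert Sigma. det(Sigma) = 7·13 - (-3)² = 82.
  Sigma^{-1} = (1/det) · [[d, -b], [-b, a]] = [[0.1585, 0.0366],
 [0.0366, 0.0854]].

Step 3 — form the quadratic (x - mu)^T · Sigma^{-1} · (x - mu):
  Sigma^{-1} · (x - mu) = (-0.0854, 0.1341).
  (x - mu)^T · [Sigma^{-1} · (x - mu)] = (-1)·(-0.0854) + (2)·(0.1341) = 0.3537.

Step 4 — take square root: d = √(0.3537) ≈ 0.5947.

d(x, mu) = √(0.3537) ≈ 0.5947


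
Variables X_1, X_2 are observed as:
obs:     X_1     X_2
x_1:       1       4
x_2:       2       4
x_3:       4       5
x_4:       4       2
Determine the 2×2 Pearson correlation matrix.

Step 1 — column means:
  mean(X_1) = (1 + 2 + 4 + 4) / 4 = 11/4 = 2.75
  mean(X_2) = (4 + 4 + 5 + 2) / 4 = 15/4 = 3.75

Step 2 — sample variances and covariances s[i,j] = (1/(n-1)) · Σ_k (x_{k,i} - mean_i) · (x_{k,j} - mean_j), with n-1 = 3:
  s[X_1,X_1] = ((-1.75)·(-1.75) + (-0.75)·(-0.75) + (1.25)·(1.25) + (1.25)·(1.25)) / 3 = 6.75/3 = 2.25
  s[X_1,X_2] = ((-1.75)·(0.25) + (-0.75)·(0.25) + (1.25)·(1.25) + (1.25)·(-1.75)) / 3 = -1.25/3 = -0.4167
  s[X_2,X_2] = ((0.25)·(0.25) + (0.25)·(0.25) + (1.25)·(1.25) + (-1.75)·(-1.75)) / 3 = 4.75/3 = 1.5833
  Sample standard deviations s_i = √(s[i,i]):
  s(X_1) = √(2.25) = 1.5
  s(X_2) = √(1.5833) = 1.2583

Step 3 — r_{ij} = s_{ij} / (s_i · s_j):
  r[X_1,X_1] = 1 (diagonal).
  r[X_1,X_2] = -0.4167 / (1.5 · 1.2583) = -0.4167 / 1.8875 = -0.2208
  r[X_2,X_2] = 1 (diagonal).

R is symmetric with unit diagonal. Assembling:

R = [[1, -0.2208],
 [-0.2208, 1]]


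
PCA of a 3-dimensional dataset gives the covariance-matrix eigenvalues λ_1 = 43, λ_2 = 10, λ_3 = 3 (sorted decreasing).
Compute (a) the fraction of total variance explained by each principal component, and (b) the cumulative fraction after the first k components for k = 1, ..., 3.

Step 1 — total variance = trace(Sigma) = Σ λ_i = 43 + 10 + 3 = 56.

Step 2 — fraction explained by component i = λ_i / Σ λ:
  PC1: 43/56 = 0.7679
  PC2: 10/56 = 0.1786
  PC3: 3/56 = 0.0536

Step 3 — cumulative fraction after k components = (λ_1 + ... + λ_k) / Σ λ:
  k = 1: 43/56 = 0.7679
  k = 2: (43 + 10)/56 = 53/56 = 0.9464
  k = 3: (43 + 10 + 3)/56 = 56/56 = 1

Summary (fraction, with percent):

explained: PC1 0.7679 (76.79%), PC2 0.1786 (17.86%), PC3 0.0536 (5.36%);  cumulative: 0.7679, 0.9464, 1


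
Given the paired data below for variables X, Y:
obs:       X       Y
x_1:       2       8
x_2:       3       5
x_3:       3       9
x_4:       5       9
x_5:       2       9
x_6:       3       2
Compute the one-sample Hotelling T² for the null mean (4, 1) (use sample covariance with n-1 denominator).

Step 1 — sample mean vector:
  mean(X) = (2 + 3 + 3 + 5 + 2 + 3) / 6 = 18/6 = 3
  mean(Y) = (8 + 5 + 9 + 9 + 9 + 2) / 6 = 42/6 = 7
  x̄ = (3, 7),  deviation x̄ - mu_0 = (3, 7) - (4, 1) = (-1, 6).

Step 2 — sample covariance matrix, S[i,j] = (1/(n-1)) · Σ_k (x_{k,i} - mean_i) · (x_{k,j} - mean_j), divisor n-1 = 5:
  S[X,X] = ((-1)·(-1) + (0)·(0) + (0)·(0) + (2)·(2) + (-1)·(-1) + (0)·(0)) / 5 = 6/5 = 1.2
  S[X,Y] = ((-1)·(1) + (0)·(-2) + (0)·(2) + (2)·(2) + (-1)·(2) + (0)·(-5)) / 5 = 1/5 = 0.2
  S[Y,Y] = ((1)·(1) + (-2)·(-2) + (2)·(2) + (2)·(2) + (2)·(2) + (-5)·(-5)) / 5 = 42/5 = 8.4
  S = [[1.2, 0.2],
 [0.2, 8.4]].

Step 3 — invert S. det(S) = 1.2·8.4 - (0.2)² = 10.04.
  S^{-1} = (1/det) · [[d, -b], [-b, a]] = [[0.8367, -0.0199],
 [-0.0199, 0.1195]].

Step 4 — quadratic form (x̄ - mu_0)^T · S^{-1} · (x̄ - mu_0):
  S^{-1} · (x̄ - mu_0) = (-0.9562, 0.7371),
  (x̄ - mu_0)^T · [...] = (-1)·(-0.9562) + (6)·(0.7371) = 5.3785.

Step 5 — scale by n: T² = 6 · 5.3785 = 32.2709.

T² ≈ 32.2709


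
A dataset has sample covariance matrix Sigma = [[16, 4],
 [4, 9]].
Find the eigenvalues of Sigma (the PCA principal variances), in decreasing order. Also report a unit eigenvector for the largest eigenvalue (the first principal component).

Step 1 — characteristic polynomial of 2×2 Sigma:
  det(Sigma - λI) = λ² - trace · λ + det = 0.
  trace = 16 + 9 = 25, det = 16·9 - (4)² = 128.
Step 2 — discriminant:
  Δ = trace² - 4·det = 625 - 512 = 113.
Step 3 — eigenvalues:
  λ = (trace ± √Δ)/2 = (25 ± 10.6301)/2,
  λ_1 = 17.8151,  λ_2 = 7.1849.

Step 4 — unit eigenvector for λ_1: solve (Sigma - λ_1 I)v = 0. First row:
  (16 - 17.8151)·v_x + (4)·v_y = 0, i.e. (-1.8151)·v_x + (4)·v_y = 0,
  so v ∝ (b, λ_1 - a) = (4, 1.8151) = u.
  ||u|| = √((4)² + (1.8151)²) = √(19.2945) ≈ 4.3925,
  v_1 = u/||u|| ≈ (0.9106, 0.4132) (||v_1|| = 1).

λ_1 = 17.8151,  λ_2 = 7.1849;  v_1 ≈ (0.9106, 0.4132)


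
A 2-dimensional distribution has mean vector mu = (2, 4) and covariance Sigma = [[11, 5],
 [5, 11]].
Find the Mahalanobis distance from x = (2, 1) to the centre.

Step 1 — centre the observation: (x - mu) = (0, -3).

Step 2 — invert Sigma. det(Sigma) = 11·11 - (5)² = 96.
  Sigma^{-1} = (1/det) · [[d, -b], [-b, a]] = [[0.1146, -0.0521],
 [-0.0521, 0.1146]].

Step 3 — form the quadratic (x - mu)^T · Sigma^{-1} · (x - mu):
  Sigma^{-1} · (x - mu) = (0.1563, -0.3438).
  (x - mu)^T · [Sigma^{-1} · (x - mu)] = (0)·(0.1563) + (-3)·(-0.3438) = 1.0312.

Step 4 — take square root: d = √(1.0312) ≈ 1.0155.

d(x, mu) = √(1.0312) ≈ 1.0155


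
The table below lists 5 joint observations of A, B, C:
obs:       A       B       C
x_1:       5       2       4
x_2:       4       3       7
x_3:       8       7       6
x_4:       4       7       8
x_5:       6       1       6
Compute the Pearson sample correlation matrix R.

Step 1 — column means:
  mean(A) = (5 + 4 + 8 + 4 + 6) / 5 = 27/5 = 5.4
  mean(B) = (2 + 3 + 7 + 7 + 1) / 5 = 20/5 = 4
  mean(C) = (4 + 7 + 6 + 8 + 6) / 5 = 31/5 = 6.2

Step 2 — sample variances and covariances s[i,j] = (1/(n-1)) · Σ_k (x_{k,i} - mean_i) · (x_{k,j} - mean_j), with n-1 = 4:
  s[A,A] = ((-0.4)·(-0.4) + (-1.4)·(-1.4) + (2.6)·(2.6) + (-1.4)·(-1.4) + (0.6)·(0.6)) / 4 = 11.2/4 = 2.8
  s[A,B] = ((-0.4)·(-2) + (-1.4)·(-1) + (2.6)·(3) + (-1.4)·(3) + (0.6)·(-3)) / 4 = 4/4 = 1
  s[A,C] = ((-0.4)·(-2.2) + (-1.4)·(0.8) + (2.6)·(-0.2) + (-1.4)·(1.8) + (0.6)·(-0.2)) / 4 = -3.4/4 = -0.85
  s[B,B] = ((-2)·(-2) + (-1)·(-1) + (3)·(3) + (3)·(3) + (-3)·(-3)) / 4 = 32/4 = 8
  s[B,C] = ((-2)·(-2.2) + (-1)·(0.8) + (3)·(-0.2) + (3)·(1.8) + (-3)·(-0.2)) / 4 = 9/4 = 2.25
  s[C,C] = ((-2.2)·(-2.2) + (0.8)·(0.8) + (-0.2)·(-0.2) + (1.8)·(1.8) + (-0.2)·(-0.2)) / 4 = 8.8/4 = 2.2
  Sample standard deviations s_i = √(s[i,i]):
  s(A) = √(2.8) = 1.6733
  s(B) = √(8) = 2.8284
  s(C) = √(2.2) = 1.4832

Step 3 — r_{ij} = s_{ij} / (s_i · s_j):
  r[A,A] = 1 (diagonal).
  r[A,B] = 1 / (1.6733 · 2.8284) = 1 / 4.7329 = 0.2113
  r[A,C] = -0.85 / (1.6733 · 1.4832) = -0.85 / 2.4819 = -0.3425
  r[B,B] = 1 (diagonal).
  r[B,C] = 2.25 / (2.8284 · 1.4832) = 2.25 / 4.1952 = 0.5363
  r[C,C] = 1 (diagonal).

R is symmetric with unit diagonal. Assembling:

R = [[1, 0.2113, -0.3425],
 [0.2113, 1, 0.5363],
 [-0.3425, 0.5363, 1]]


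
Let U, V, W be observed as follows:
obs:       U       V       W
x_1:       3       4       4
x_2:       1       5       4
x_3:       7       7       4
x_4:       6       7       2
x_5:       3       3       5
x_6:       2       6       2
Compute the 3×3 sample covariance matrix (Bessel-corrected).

Step 1 — column means:
  mean(U) = (3 + 1 + 7 + 6 + 3 + 2) / 6 = 22/6 = 3.6667
  mean(V) = (4 + 5 + 7 + 7 + 3 + 6) / 6 = 32/6 = 5.3333
  mean(W) = (4 + 4 + 4 + 2 + 5 + 2) / 6 = 21/6 = 3.5

Step 2 — sample covariance S[i,j] = (1/(n-1)) · Σ_k (x_{k,i} - mean_i) · (x_{k,j} - mean_j), with n-1 = 5.
  S[U,U] = ((-0.6667)·(-0.6667) + (-2.6667)·(-2.6667) + (3.3333)·(3.3333) + (2.3333)·(2.3333) + (-0.6667)·(-0.6667) + (-1.6667)·(-1.6667)) / 5 = 27.3333/5 = 5.4667
  S[U,V] = ((-0.6667)·(-1.3333) + (-2.6667)·(-0.3333) + (3.3333)·(1.6667) + (2.3333)·(1.6667) + (-0.6667)·(-2.3333) + (-1.6667)·(0.6667)) / 5 = 11.6667/5 = 2.3333
  S[U,W] = ((-0.6667)·(0.5) + (-2.6667)·(0.5) + (3.3333)·(0.5) + (2.3333)·(-1.5) + (-0.6667)·(1.5) + (-1.6667)·(-1.5)) / 5 = -2/5 = -0.4
  S[V,V] = ((-1.3333)·(-1.3333) + (-0.3333)·(-0.3333) + (1.6667)·(1.6667) + (1.6667)·(1.6667) + (-2.3333)·(-2.3333) + (0.6667)·(0.6667)) / 5 = 13.3333/5 = 2.6667
  S[V,W] = ((-1.3333)·(0.5) + (-0.3333)·(0.5) + (1.6667)·(0.5) + (1.6667)·(-1.5) + (-2.3333)·(1.5) + (0.6667)·(-1.5)) / 5 = -7/5 = -1.4
  S[W,W] = ((0.5)·(0.5) + (0.5)·(0.5) + (0.5)·(0.5) + (-1.5)·(-1.5) + (1.5)·(1.5) + (-1.5)·(-1.5)) / 5 = 7.5/5 = 1.5

S is symmetric (S[j,i] = S[i,j]). Assembling:

S = [[5.4667, 2.3333, -0.4],
 [2.3333, 2.6667, -1.4],
 [-0.4, -1.4, 1.5]]


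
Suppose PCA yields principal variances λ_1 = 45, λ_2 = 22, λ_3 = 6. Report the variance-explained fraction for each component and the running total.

Step 1 — total variance = trace(Sigma) = Σ λ_i = 45 + 22 + 6 = 73.

Step 2 — fraction explained by component i = λ_i / Σ λ:
  PC1: 45/73 = 0.6164
  PC2: 22/73 = 0.3014
  PC3: 6/73 = 0.0822

Step 3 — cumulative fraction after k components = (λ_1 + ... + λ_k) / Σ λ:
  k = 1: 45/73 = 0.6164
  k = 2: (45 + 22)/73 = 67/73 = 0.9178
  k = 3: (45 + 22 + 6)/73 = 73/73 = 1

Summary (fraction, with percent):

explained: PC1 0.6164 (61.64%), PC2 0.3014 (30.14%), PC3 0.0822 (8.22%);  cumulative: 0.6164, 0.9178, 1


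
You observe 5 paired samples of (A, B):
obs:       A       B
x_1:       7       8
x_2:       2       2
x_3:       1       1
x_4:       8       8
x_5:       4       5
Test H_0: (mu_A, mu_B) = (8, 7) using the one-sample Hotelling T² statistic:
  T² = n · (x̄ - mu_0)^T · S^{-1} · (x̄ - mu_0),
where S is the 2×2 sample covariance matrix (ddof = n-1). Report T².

Step 1 — sample mean vector:
  mean(A) = (7 + 2 + 1 + 8 + 4) / 5 = 22/5 = 4.4
  mean(B) = (8 + 2 + 1 + 8 + 5) / 5 = 24/5 = 4.8
  x̄ = (4.4, 4.8),  deviation x̄ - mu_0 = (4.4, 4.8) - (8, 7) = (-3.6, -2.2).

Step 2 — sample covariance matrix, S[i,j] = (1/(n-1)) · Σ_k (x_{k,i} - mean_i) · (x_{k,j} - mean_j), divisor n-1 = 4:
  S[A,A] = ((2.6)·(2.6) + (-2.4)·(-2.4) + (-3.4)·(-3.4) + (3.6)·(3.6) + (-0.4)·(-0.4)) / 4 = 37.2/4 = 9.3
  S[A,B] = ((2.6)·(3.2) + (-2.4)·(-2.8) + (-3.4)·(-3.8) + (3.6)·(3.2) + (-0.4)·(0.2)) / 4 = 39.4/4 = 9.85
  S[B,B] = ((3.2)·(3.2) + (-2.8)·(-2.8) + (-3.8)·(-3.8) + (3.2)·(3.2) + (0.2)·(0.2)) / 4 = 42.8/4 = 10.7
  S = [[9.3, 9.85],
 [9.85, 10.7]].

Step 3 — invert S. det(S) = 9.3·10.7 - (9.85)² = 2.4875.
  S^{-1} = (1/det) · [[d, -b], [-b, a]] = [[4.3015, -3.9598],
 [-3.9598, 3.7387]].

Step 4 — quadratic form (x̄ - mu_0)^T · S^{-1} · (x̄ - mu_0):
  S^{-1} · (x̄ - mu_0) = (-6.7739, 6.0302),
  (x̄ - mu_0)^T · [...] = (-3.6)·(-6.7739) + (-2.2)·(6.0302) = 11.1196.

Step 5 — scale by n: T² = 5 · 11.1196 = 55.598.

T² ≈ 55.598


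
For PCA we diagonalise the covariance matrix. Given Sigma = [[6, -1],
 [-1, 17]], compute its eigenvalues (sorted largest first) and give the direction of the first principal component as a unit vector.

Step 1 — characteristic polynomial of 2×2 Sigma:
  det(Sigma - λI) = λ² - trace · λ + det = 0.
  trace = 6 + 17 = 23, det = 6·17 - (-1)² = 101.
Step 2 — discriminant:
  Δ = trace² - 4·det = 529 - 404 = 125.
Step 3 — eigenvalues:
  λ = (trace ± √Δ)/2 = (23 ± 11.1803)/2,
  λ_1 = 17.0902,  λ_2 = 5.9098.

Step 4 — unit eigenvector for λ_1: solve (Sigma - λ_1 I)v = 0. First row:
  (6 - 17.0902)·v_x + (-1)·v_y = 0, i.e. (-11.0902)·v_x + (-1)·v_y = 0,
  so v ∝ (b, λ_1 - a) = (-1, 11.0902); multiply by -1 so the first entry is positive: u = (1, -11.0902).
  ||u|| = √((1)² + (-11.0902)²) = √(123.9919) ≈ 11.1352,
  v_1 = u/||u|| ≈ (0.0898, -0.996) (||v_1|| = 1).

λ_1 = 17.0902,  λ_2 = 5.9098;  v_1 ≈ (0.0898, -0.996)


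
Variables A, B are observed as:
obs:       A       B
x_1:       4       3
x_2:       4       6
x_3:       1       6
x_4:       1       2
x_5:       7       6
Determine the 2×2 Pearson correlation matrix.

Step 1 — column means:
  mean(A) = (4 + 4 + 1 + 1 + 7) / 5 = 17/5 = 3.4
  mean(B) = (3 + 6 + 6 + 2 + 6) / 5 = 23/5 = 4.6

Step 2 — sample variances and covariances s[i,j] = (1/(n-1)) · Σ_k (x_{k,i} - mean_i) · (x_{k,j} - mean_j), with n-1 = 4:
  s[A,A] = ((0.6)·(0.6) + (0.6)·(0.6) + (-2.4)·(-2.4) + (-2.4)·(-2.4) + (3.6)·(3.6)) / 4 = 25.2/4 = 6.3
  s[A,B] = ((0.6)·(-1.6) + (0.6)·(1.4) + (-2.4)·(1.4) + (-2.4)·(-2.6) + (3.6)·(1.4)) / 4 = 7.8/4 = 1.95
  s[B,B] = ((-1.6)·(-1.6) + (1.4)·(1.4) + (1.4)·(1.4) + (-2.6)·(-2.6) + (1.4)·(1.4)) / 4 = 15.2/4 = 3.8
  Sample standard deviations s_i = √(s[i,i]):
  s(A) = √(6.3) = 2.51
  s(B) = √(3.8) = 1.9494

Step 3 — r_{ij} = s_{ij} / (s_i · s_j):
  r[A,A] = 1 (diagonal).
  r[A,B] = 1.95 / (2.51 · 1.9494) = 1.95 / 4.8929 = 0.3985
  r[B,B] = 1 (diagonal).

R is symmetric with unit diagonal. Assembling:

R = [[1, 0.3985],
 [0.3985, 1]]


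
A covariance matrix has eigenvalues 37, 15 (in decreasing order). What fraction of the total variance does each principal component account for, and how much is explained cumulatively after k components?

Step 1 — total variance = trace(Sigma) = Σ λ_i = 37 + 15 = 52.

Step 2 — fraction explained by component i = λ_i / Σ λ:
  PC1: 37/52 = 0.7115
  PC2: 15/52 = 0.2885

Step 3 — cumulative fraction after k components = (λ_1 + ... + λ_k) / Σ λ:
  k = 1: 37/52 = 0.7115
  k = 2: (37 + 15)/52 = 52/52 = 1

Summary (fraction, with percent):

explained: PC1 0.7115 (71.15%), PC2 0.2885 (28.85%);  cumulative: 0.7115, 1


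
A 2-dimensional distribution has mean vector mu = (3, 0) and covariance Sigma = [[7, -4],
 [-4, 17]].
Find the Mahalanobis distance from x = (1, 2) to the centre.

Step 1 — centre the observation: (x - mu) = (-2, 2).

Step 2 — invert Sigma. det(Sigma) = 7·17 - (-4)² = 103.
  Sigma^{-1} = (1/det) · [[d, -b], [-b, a]] = [[0.165, 0.0388],
 [0.0388, 0.068]].

Step 3 — form the quadratic (x - mu)^T · Sigma^{-1} · (x - mu):
  Sigma^{-1} · (x - mu) = (-0.2524, 0.0583).
  (x - mu)^T · [Sigma^{-1} · (x - mu)] = (-2)·(-0.2524) + (2)·(0.0583) = 0.6214.

Step 4 — take square root: d = √(0.6214) ≈ 0.7883.

d(x, mu) = √(0.6214) ≈ 0.7883


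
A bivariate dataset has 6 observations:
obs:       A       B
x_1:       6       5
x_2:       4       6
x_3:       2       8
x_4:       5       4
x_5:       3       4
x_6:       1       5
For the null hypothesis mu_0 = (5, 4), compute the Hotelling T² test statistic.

Step 1 — sample mean vector:
  mean(A) = (6 + 4 + 2 + 5 + 3 + 1) / 6 = 21/6 = 3.5
  mean(B) = (5 + 6 + 8 + 4 + 4 + 5) / 6 = 32/6 = 5.3333
  x̄ = (3.5, 5.3333),  deviation x̄ - mu_0 = (3.5, 5.3333) - (5, 4) = (-1.5, 1.3333).

Step 2 — sample covariance matrix, S[i,j] = (1/(n-1)) · Σ_k (x_{k,i} - mean_i) · (x_{k,j} - mean_j), divisor n-1 = 5:
  S[A,A] = ((2.5)·(2.5) + (0.5)·(0.5) + (-1.5)·(-1.5) + (1.5)·(1.5) + (-0.5)·(-0.5) + (-2.5)·(-2.5)) / 5 = 17.5/5 = 3.5
  S[A,B] = ((2.5)·(-0.3333) + (0.5)·(0.6667) + (-1.5)·(2.6667) + (1.5)·(-1.3333) + (-0.5)·(-1.3333) + (-2.5)·(-0.3333)) / 5 = -5/5 = -1
  S[B,B] = ((-0.3333)·(-0.3333) + (0.6667)·(0.6667) + (2.6667)·(2.6667) + (-1.3333)·(-1.3333) + (-1.3333)·(-1.3333) + (-0.3333)·(-0.3333)) / 5 = 11.3333/5 = 2.2667
  S = [[3.5, -1],
 [-1, 2.2667]].

Step 3 — invert S. det(S) = 3.5·2.2667 - (-1)² = 6.9333.
  S^{-1} = (1/det) · [[d, -b], [-b, a]] = [[0.3269, 0.1442],
 [0.1442, 0.5048]].

Step 4 — quadratic form (x̄ - mu_0)^T · S^{-1} · (x̄ - mu_0):
  S^{-1} · (x̄ - mu_0) = (-0.2981, 0.4567),
  (x̄ - mu_0)^T · [...] = (-1.5)·(-0.2981) + (1.3333)·(0.4567) = 1.0561.

Step 5 — scale by n: T² = 6 · 1.0561 = 6.3365.

T² ≈ 6.3365


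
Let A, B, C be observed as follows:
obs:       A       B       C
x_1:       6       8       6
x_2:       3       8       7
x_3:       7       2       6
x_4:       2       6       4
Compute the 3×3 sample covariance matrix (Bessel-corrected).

Step 1 — column means:
  mean(A) = (6 + 3 + 7 + 2) / 4 = 18/4 = 4.5
  mean(B) = (8 + 8 + 2 + 6) / 4 = 24/4 = 6
  mean(C) = (6 + 7 + 6 + 4) / 4 = 23/4 = 5.75

Step 2 — sample covariance S[i,j] = (1/(n-1)) · Σ_k (x_{k,i} - mean_i) · (x_{k,j} - mean_j), with n-1 = 3.
  S[A,A] = ((1.5)·(1.5) + (-1.5)·(-1.5) + (2.5)·(2.5) + (-2.5)·(-2.5)) / 3 = 17/3 = 5.6667
  S[A,B] = ((1.5)·(2) + (-1.5)·(2) + (2.5)·(-4) + (-2.5)·(0)) / 3 = -10/3 = -3.3333
  S[A,C] = ((1.5)·(0.25) + (-1.5)·(1.25) + (2.5)·(0.25) + (-2.5)·(-1.75)) / 3 = 3.5/3 = 1.1667
  S[B,B] = ((2)·(2) + (2)·(2) + (-4)·(-4) + (0)·(0)) / 3 = 24/3 = 8
  S[B,C] = ((2)·(0.25) + (2)·(1.25) + (-4)·(0.25) + (0)·(-1.75)) / 3 = 2/3 = 0.6667
  S[C,C] = ((0.25)·(0.25) + (1.25)·(1.25) + (0.25)·(0.25) + (-1.75)·(-1.75)) / 3 = 4.75/3 = 1.5833

S is symmetric (S[j,i] = S[i,j]). Assembling:

S = [[5.6667, -3.3333, 1.1667],
 [-3.3333, 8, 0.6667],
 [1.1667, 0.6667, 1.5833]]


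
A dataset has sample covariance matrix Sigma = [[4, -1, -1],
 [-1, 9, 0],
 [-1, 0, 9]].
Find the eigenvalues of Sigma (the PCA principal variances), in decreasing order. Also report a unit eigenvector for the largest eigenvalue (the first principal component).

Step 1 — characteristic polynomial p(λ) = det(λI - Sigma) = λ³ - tr·λ² + c_1·λ - det, where tr = trace, c_1 = sum of the principal 2×2 minors, det = det(Sigma):
  tr = 4 + 9 + 9 = 22,
  c_1 = (4·9 - (-1)²) + (4·9 - (-1)²) + (9·9 - (0)²) = 35 + 35 + 81 = 151,
  det = 4·(9·9 - (0)²) - (-1)·((-1)·9 - (0)·(-1)) + (-1)·((-1)·(0) - 9·(-1)) = 4·(81) - (-1)·(-9) + (-1)·(9) = 306.
  So p(λ) = λ³ - 22λ² + 151λ - 306.
Step 2 — look for an integer root (rational root theorem: any rational root is an integer divisor of 306). Testing λ = 9:
  p(9) = 729 - 1782 + 1359 - 306 = 0  ✓
  Dividing out (λ - 9): p(λ) = (λ - 9)(λ² - 13λ + 34).
Step 3 — remaining eigenvalues from the quadratic λ² - 13λ + 34 = 0:
  Δ = 13² - 4·34 = 169 - 136 = 33,  λ = (13 ± √33)/2 = (13 ± 5.7446)/2 ≈ 9.3723 or 3.6277.
  Sorted: λ_1 = 9.3723,  λ_2 = 9,  λ_3 = 3.6277  (check: sum = 22 = tr ✓).

Step 4 — unit eigenvector for λ_1 ≈ 9.3723: v spans the null space of (Sigma - λ_1 I), whose rows are
  r_1 = (-5.3723, -1, -1),  r_2 = (-1, -0.3723, 0),  r_3 = (-1, 0, -0.3723).
  v is orthogonal to every row, so take v ∝ r_1 × r_2 = ((-1)·(0) - (-1)·(-0.3723), (-1)·(-1) - (-5.3723)·(0), (-5.3723)·(-0.3723) - (-1)·(-1)) ≈ (-0.3723, 1, 1).
  Rescale (multiply by -1 so the first nonzero entry is positive): u = (0.3723, -1, -1).
  ||u|| = √((0.3723)² + (-1)² + (-1)²) = √(2.1386) ≈ 1.4624,  v_1 = u/||u|| ≈ (0.2546, -0.6838, -0.6838) (||v_1|| = 1).

λ_1 = 9.3723,  λ_2 = 9,  λ_3 = 3.6277;  v_1 ≈ (0.2546, -0.6838, -0.6838)


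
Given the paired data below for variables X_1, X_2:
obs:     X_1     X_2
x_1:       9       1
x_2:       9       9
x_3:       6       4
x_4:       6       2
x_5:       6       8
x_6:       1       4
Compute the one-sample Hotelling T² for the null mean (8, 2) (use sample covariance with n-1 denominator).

Step 1 — sample mean vector:
  mean(X_1) = (9 + 9 + 6 + 6 + 6 + 1) / 6 = 37/6 = 6.1667
  mean(X_2) = (1 + 9 + 4 + 2 + 8 + 4) / 6 = 28/6 = 4.6667
  x̄ = (6.1667, 4.6667),  deviation x̄ - mu_0 = (6.1667, 4.6667) - (8, 2) = (-1.8333, 2.6667).

Step 2 — sample covariance matrix, S[i,j] = (1/(n-1)) · Σ_k (x_{k,i} - mean_i) · (x_{k,j} - mean_j), divisor n-1 = 5:
  S[X_1,X_1] = ((2.8333)·(2.8333) + (2.8333)·(2.8333) + (-0.1667)·(-0.1667) + (-0.1667)·(-0.1667) + (-0.1667)·(-0.1667) + (-5.1667)·(-5.1667)) / 5 = 42.8333/5 = 8.5667
  S[X_1,X_2] = ((2.8333)·(-3.6667) + (2.8333)·(4.3333) + (-0.1667)·(-0.6667) + (-0.1667)·(-2.6667) + (-0.1667)·(3.3333) + (-5.1667)·(-0.6667)) / 5 = 5.3333/5 = 1.0667
  S[X_2,X_2] = ((-3.6667)·(-3.6667) + (4.3333)·(4.3333) + (-0.6667)·(-0.6667) + (-2.6667)·(-2.6667) + (3.3333)·(3.3333) + (-0.6667)·(-0.6667)) / 5 = 51.3333/5 = 10.2667
  S = [[8.5667, 1.0667],
 [1.0667, 10.2667]].

Step 3 — invert S. det(S) = 8.5667·10.2667 - (1.0667)² = 86.8133.
  S^{-1} = (1/det) · [[d, -b], [-b, a]] = [[0.1183, -0.0123],
 [-0.0123, 0.0987]].

Step 4 — quadratic form (x̄ - mu_0)^T · S^{-1} · (x̄ - mu_0):
  S^{-1} · (x̄ - mu_0) = (-0.2496, 0.2857),
  (x̄ - mu_0)^T · [...] = (-1.8333)·(-0.2496) + (2.6667)·(0.2857) = 1.2193.

Step 5 — scale by n: T² = 6 · 1.2193 = 7.3161.

T² ≈ 7.3161


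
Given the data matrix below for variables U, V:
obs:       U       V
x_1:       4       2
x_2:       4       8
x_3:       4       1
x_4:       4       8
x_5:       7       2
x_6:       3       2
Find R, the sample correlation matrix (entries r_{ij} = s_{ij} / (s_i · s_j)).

Step 1 — column means:
  mean(U) = (4 + 4 + 4 + 4 + 7 + 3) / 6 = 26/6 = 4.3333
  mean(V) = (2 + 8 + 1 + 8 + 2 + 2) / 6 = 23/6 = 3.8333

Step 2 — sample variances and covariances s[i,j] = (1/(n-1)) · Σ_k (x_{k,i} - mean_i) · (x_{k,j} - mean_j), with n-1 = 5:
  s[U,U] = ((-0.3333)·(-0.3333) + (-0.3333)·(-0.3333) + (-0.3333)·(-0.3333) + (-0.3333)·(-0.3333) + (2.6667)·(2.6667) + (-1.3333)·(-1.3333)) / 5 = 9.3333/5 = 1.8667
  s[U,V] = ((-0.3333)·(-1.8333) + (-0.3333)·(4.1667) + (-0.3333)·(-2.8333) + (-0.3333)·(4.1667) + (2.6667)·(-1.8333) + (-1.3333)·(-1.8333)) / 5 = -3.6667/5 = -0.7333
  s[V,V] = ((-1.8333)·(-1.8333) + (4.1667)·(4.1667) + (-2.8333)·(-2.8333) + (4.1667)·(4.1667) + (-1.8333)·(-1.8333) + (-1.8333)·(-1.8333)) / 5 = 52.8333/5 = 10.5667
  Sample standard deviations s_i = √(s[i,i]):
  s(U) = √(1.8667) = 1.3663
  s(V) = √(10.5667) = 3.2506

Step 3 — r_{ij} = s_{ij} / (s_i · s_j):
  r[U,U] = 1 (diagonal).
  r[U,V] = -0.7333 / (1.3663 · 3.2506) = -0.7333 / 4.4412 = -0.1651
  r[V,V] = 1 (diagonal).

R is symmetric with unit diagonal. Assembling:

R = [[1, -0.1651],
 [-0.1651, 1]]


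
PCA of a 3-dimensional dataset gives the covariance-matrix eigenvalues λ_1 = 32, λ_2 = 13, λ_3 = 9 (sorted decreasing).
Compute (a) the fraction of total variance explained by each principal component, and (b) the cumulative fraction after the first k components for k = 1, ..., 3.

Step 1 — total variance = trace(Sigma) = Σ λ_i = 32 + 13 + 9 = 54.

Step 2 — fraction explained by component i = λ_i / Σ λ:
  PC1: 32/54 = 0.5926
  PC2: 13/54 = 0.2407
  PC3: 9/54 = 0.1667

Step 3 — cumulative fraction after k components = (λ_1 + ... + λ_k) / Σ λ:
  k = 1: 32/54 = 0.5926
  k = 2: (32 + 13)/54 = 45/54 = 0.8333
  k = 3: (32 + 13 + 9)/54 = 54/54 = 1

Summary (fraction, with percent):

explained: PC1 0.5926 (59.26%), PC2 0.2407 (24.07%), PC3 0.1667 (16.67%);  cumulative: 0.5926, 0.8333, 1


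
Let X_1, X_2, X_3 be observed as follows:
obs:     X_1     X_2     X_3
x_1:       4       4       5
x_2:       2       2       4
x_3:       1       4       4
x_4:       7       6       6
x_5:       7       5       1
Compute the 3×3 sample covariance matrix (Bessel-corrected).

Step 1 — column means:
  mean(X_1) = (4 + 2 + 1 + 7 + 7) / 5 = 21/5 = 4.2
  mean(X_2) = (4 + 2 + 4 + 6 + 5) / 5 = 21/5 = 4.2
  mean(X_3) = (5 + 4 + 4 + 6 + 1) / 5 = 20/5 = 4

Step 2 — sample covariance S[i,j] = (1/(n-1)) · Σ_k (x_{k,i} - mean_i) · (x_{k,j} - mean_j), with n-1 = 4.
  S[X_1,X_1] = ((-0.2)·(-0.2) + (-2.2)·(-2.2) + (-3.2)·(-3.2) + (2.8)·(2.8) + (2.8)·(2.8)) / 4 = 30.8/4 = 7.7
  S[X_1,X_2] = ((-0.2)·(-0.2) + (-2.2)·(-2.2) + (-3.2)·(-0.2) + (2.8)·(1.8) + (2.8)·(0.8)) / 4 = 12.8/4 = 3.2
  S[X_1,X_3] = ((-0.2)·(1) + (-2.2)·(0) + (-3.2)·(0) + (2.8)·(2) + (2.8)·(-3)) / 4 = -3/4 = -0.75
  S[X_2,X_2] = ((-0.2)·(-0.2) + (-2.2)·(-2.2) + (-0.2)·(-0.2) + (1.8)·(1.8) + (0.8)·(0.8)) / 4 = 8.8/4 = 2.2
  S[X_2,X_3] = ((-0.2)·(1) + (-2.2)·(0) + (-0.2)·(0) + (1.8)·(2) + (0.8)·(-3)) / 4 = 1/4 = 0.25
  S[X_3,X_3] = ((1)·(1) + (0)·(0) + (0)·(0) + (2)·(2) + (-3)·(-3)) / 4 = 14/4 = 3.5

S is symmetric (S[j,i] = S[i,j]). Assembling:

S = [[7.7, 3.2, -0.75],
 [3.2, 2.2, 0.25],
 [-0.75, 0.25, 3.5]]


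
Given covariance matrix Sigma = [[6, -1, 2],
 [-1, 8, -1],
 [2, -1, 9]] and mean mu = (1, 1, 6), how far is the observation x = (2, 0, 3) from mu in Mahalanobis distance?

Step 1 — centre the observation: (x - mu) = (1, -1, -3).

Step 2 — invert Sigma (cofactor / det for 3×3, or solve directly):
  Sigma^{-1} = [[0.1825, 0.018, -0.0386],
 [0.018, 0.1285, 0.0103],
 [-0.0386, 0.0103, 0.1208]].

Step 3 — form the quadratic (x - mu)^T · Sigma^{-1} · (x - mu):
  Sigma^{-1} · (x - mu) = (0.2802, -0.1414, -0.4113).
  (x - mu)^T · [Sigma^{-1} · (x - mu)] = (1)·(0.2802) + (-1)·(-0.1414) + (-3)·(-0.4113) = 1.6555.

Step 4 — take square root: d = √(1.6555) ≈ 1.2867.

d(x, mu) = √(1.6555) ≈ 1.2867


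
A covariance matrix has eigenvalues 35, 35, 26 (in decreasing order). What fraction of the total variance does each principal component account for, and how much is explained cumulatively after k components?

Step 1 — total variance = trace(Sigma) = Σ λ_i = 35 + 35 + 26 = 96.

Step 2 — fraction explained by component i = λ_i / Σ λ:
  PC1: 35/96 = 0.3646
  PC2: 35/96 = 0.3646
  PC3: 26/96 = 0.2708

Step 3 — cumulative fraction after k components = (λ_1 + ... + λ_k) / Σ λ:
  k = 1: 35/96 = 0.3646
  k = 2: (35 + 35)/96 = 70/96 = 0.7292
  k = 3: (35 + 35 + 26)/96 = 96/96 = 1

Summary (fraction, with percent):

explained: PC1 0.3646 (36.46%), PC2 0.3646 (36.46%), PC3 0.2708 (27.08%);  cumulative: 0.3646, 0.7292, 1


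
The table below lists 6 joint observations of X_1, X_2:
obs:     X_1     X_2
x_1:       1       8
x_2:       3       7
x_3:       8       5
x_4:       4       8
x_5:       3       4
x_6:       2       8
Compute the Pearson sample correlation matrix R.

Step 1 — column means:
  mean(X_1) = (1 + 3 + 8 + 4 + 3 + 2) / 6 = 21/6 = 3.5
  mean(X_2) = (8 + 7 + 5 + 8 + 4 + 8) / 6 = 40/6 = 6.6667

Step 2 — sample variances and covariances s[i,j] = (1/(n-1)) · Σ_k (x_{k,i} - mean_i) · (x_{k,j} - mean_j), with n-1 = 5:
  s[X_1,X_1] = ((-2.5)·(-2.5) + (-0.5)·(-0.5) + (4.5)·(4.5) + (0.5)·(0.5) + (-0.5)·(-0.5) + (-1.5)·(-1.5)) / 5 = 29.5/5 = 5.9
  s[X_1,X_2] = ((-2.5)·(1.3333) + (-0.5)·(0.3333) + (4.5)·(-1.6667) + (0.5)·(1.3333) + (-0.5)·(-2.6667) + (-1.5)·(1.3333)) / 5 = -11/5 = -2.2
  s[X_2,X_2] = ((1.3333)·(1.3333) + (0.3333)·(0.3333) + (-1.6667)·(-1.6667) + (1.3333)·(1.3333) + (-2.6667)·(-2.6667) + (1.3333)·(1.3333)) / 5 = 15.3333/5 = 3.0667
  Sample standard deviations s_i = √(s[i,i]):
  s(X_1) = √(5.9) = 2.429
  s(X_2) = √(3.0667) = 1.7512

Step 3 — r_{ij} = s_{ij} / (s_i · s_j):
  r[X_1,X_1] = 1 (diagonal).
  r[X_1,X_2] = -2.2 / (2.429 · 1.7512) = -2.2 / 4.2536 = -0.5172
  r[X_2,X_2] = 1 (diagonal).

R is symmetric with unit diagonal. Assembling:

R = [[1, -0.5172],
 [-0.5172, 1]]


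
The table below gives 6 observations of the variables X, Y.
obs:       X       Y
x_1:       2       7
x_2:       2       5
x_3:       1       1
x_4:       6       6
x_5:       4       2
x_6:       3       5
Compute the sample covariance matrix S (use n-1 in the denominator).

Step 1 — column means:
  mean(X) = (2 + 2 + 1 + 6 + 4 + 3) / 6 = 18/6 = 3
  mean(Y) = (7 + 5 + 1 + 6 + 2 + 5) / 6 = 26/6 = 4.3333

Step 2 — sample covariance S[i,j] = (1/(n-1)) · Σ_k (x_{k,i} - mean_i) · (x_{k,j} - mean_j), with n-1 = 5.
  S[X,X] = ((-1)·(-1) + (-1)·(-1) + (-2)·(-2) + (3)·(3) + (1)·(1) + (0)·(0)) / 5 = 16/5 = 3.2
  S[X,Y] = ((-1)·(2.6667) + (-1)·(0.6667) + (-2)·(-3.3333) + (3)·(1.6667) + (1)·(-2.3333) + (0)·(0.6667)) / 5 = 6/5 = 1.2
  S[Y,Y] = ((2.6667)·(2.6667) + (0.6667)·(0.6667) + (-3.3333)·(-3.3333) + (1.6667)·(1.6667) + (-2.3333)·(-2.3333) + (0.6667)·(0.6667)) / 5 = 27.3333/5 = 5.4667

S is symmetric (S[j,i] = S[i,j]). Assembling:

S = [[3.2, 1.2],
 [1.2, 5.4667]]


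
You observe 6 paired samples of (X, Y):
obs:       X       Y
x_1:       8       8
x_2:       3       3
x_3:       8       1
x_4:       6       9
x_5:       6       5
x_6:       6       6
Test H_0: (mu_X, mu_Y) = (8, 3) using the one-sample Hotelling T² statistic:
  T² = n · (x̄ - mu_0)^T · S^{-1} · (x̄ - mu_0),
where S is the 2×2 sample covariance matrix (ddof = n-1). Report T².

Step 1 — sample mean vector:
  mean(X) = (8 + 3 + 8 + 6 + 6 + 6) / 6 = 37/6 = 6.1667
  mean(Y) = (8 + 3 + 1 + 9 + 5 + 6) / 6 = 32/6 = 5.3333
  x̄ = (6.1667, 5.3333),  deviation x̄ - mu_0 = (6.1667, 5.3333) - (8, 3) = (-1.8333, 2.3333).

Step 2 — sample covariance matrix, S[i,j] = (1/(n-1)) · Σ_k (x_{k,i} - mean_i) · (x_{k,j} - mean_j), divisor n-1 = 5:
  S[X,X] = ((1.8333)·(1.8333) + (-3.1667)·(-3.1667) + (1.8333)·(1.8333) + (-0.1667)·(-0.1667) + (-0.1667)·(-0.1667) + (-0.1667)·(-0.1667)) / 5 = 16.8333/5 = 3.3667
  S[X,Y] = ((1.8333)·(2.6667) + (-3.1667)·(-2.3333) + (1.8333)·(-4.3333) + (-0.1667)·(3.6667) + (-0.1667)·(-0.3333) + (-0.1667)·(0.6667)) / 5 = 3.6667/5 = 0.7333
  S[Y,Y] = ((2.6667)·(2.6667) + (-2.3333)·(-2.3333) + (-4.3333)·(-4.3333) + (3.6667)·(3.6667) + (-0.3333)·(-0.3333) + (0.6667)·(0.6667)) / 5 = 45.3333/5 = 9.0667
  S = [[3.3667, 0.7333],
 [0.7333, 9.0667]].

Step 3 — invert S. det(S) = 3.3667·9.0667 - (0.7333)² = 29.9867.
  S^{-1} = (1/det) · [[d, -b], [-b, a]] = [[0.3024, -0.0245],
 [-0.0245, 0.1123]].

Step 4 — quadratic form (x̄ - mu_0)^T · S^{-1} · (x̄ - mu_0):
  S^{-1} · (x̄ - mu_0) = (-0.6114, 0.3068),
  (x̄ - mu_0)^T · [...] = (-1.8333)·(-0.6114) + (2.3333)·(0.3068) = 1.8367.

Step 5 — scale by n: T² = 6 · 1.8367 = 11.0205.

T² ≈ 11.0205


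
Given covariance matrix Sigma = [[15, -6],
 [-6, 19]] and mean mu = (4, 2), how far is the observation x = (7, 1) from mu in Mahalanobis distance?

Step 1 — centre the observation: (x - mu) = (3, -1).

Step 2 — invert Sigma. det(Sigma) = 15·19 - (-6)² = 249.
  Sigma^{-1} = (1/det) · [[d, -b], [-b, a]] = [[0.0763, 0.0241],
 [0.0241, 0.0602]].

Step 3 — form the quadratic (x - mu)^T · Sigma^{-1} · (x - mu):
  Sigma^{-1} · (x - mu) = (0.2048, 0.012).
  (x - mu)^T · [Sigma^{-1} · (x - mu)] = (3)·(0.2048) + (-1)·(0.012) = 0.6024.

Step 4 — take square root: d = √(0.6024) ≈ 0.7762.

d(x, mu) = √(0.6024) ≈ 0.7762


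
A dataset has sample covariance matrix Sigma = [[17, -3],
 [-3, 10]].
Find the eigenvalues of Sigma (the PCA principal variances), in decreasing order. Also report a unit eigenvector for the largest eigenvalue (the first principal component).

Step 1 — characteristic polynomial of 2×2 Sigma:
  det(Sigma - λI) = λ² - trace · λ + det = 0.
  trace = 17 + 10 = 27, det = 17·10 - (-3)² = 161.
Step 2 — discriminant:
  Δ = trace² - 4·det = 729 - 644 = 85.
Step 3 — eigenvalues:
  λ = (trace ± √Δ)/2 = (27 ± 9.2195)/2,
  λ_1 = 18.1098,  λ_2 = 8.8902.

Step 4 — unit eigenvector for λ_1: solve (Sigma - λ_1 I)v = 0. First row:
  (17 - 18.1098)·v_x + (-3)·v_y = 0, i.e. (-1.1098)·v_x + (-3)·v_y = 0,
  so v ∝ (b, λ_1 - a) = (-3, 1.1098); multiply by -1 so the first entry is positive: u = (3, -1.1098).
  ||u|| = √((3)² + (-1.1098)²) = √(10.2316) ≈ 3.1987,
  v_1 = u/||u|| ≈ (0.9379, -0.3469) (||v_1|| = 1).

λ_1 = 18.1098,  λ_2 = 8.8902;  v_1 ≈ (0.9379, -0.3469)
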